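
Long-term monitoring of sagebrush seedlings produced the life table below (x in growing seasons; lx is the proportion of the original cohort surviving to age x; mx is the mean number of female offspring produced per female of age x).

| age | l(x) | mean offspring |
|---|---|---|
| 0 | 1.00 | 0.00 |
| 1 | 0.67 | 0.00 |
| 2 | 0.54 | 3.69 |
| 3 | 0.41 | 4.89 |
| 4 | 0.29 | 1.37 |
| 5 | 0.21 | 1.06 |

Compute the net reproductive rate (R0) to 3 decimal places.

lx·mx by age: 0, 0, 1.9926, 2.0049, 0.3973, 0.2226
R0 = Σ lx·mx = 4.6174 → 4.617

4.617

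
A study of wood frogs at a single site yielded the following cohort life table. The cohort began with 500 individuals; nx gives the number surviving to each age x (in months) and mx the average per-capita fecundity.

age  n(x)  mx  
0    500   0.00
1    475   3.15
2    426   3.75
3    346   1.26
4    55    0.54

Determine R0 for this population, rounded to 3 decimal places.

lx = nx/n0 = nx/500: 1, 0.95, 0.852, 0.692, 0.11
lx·mx by age: 0, 2.9925, 3.195, 0.87192, 0.0594
R0 = Σ lx·mx = 7.11882 → 7.119

7.119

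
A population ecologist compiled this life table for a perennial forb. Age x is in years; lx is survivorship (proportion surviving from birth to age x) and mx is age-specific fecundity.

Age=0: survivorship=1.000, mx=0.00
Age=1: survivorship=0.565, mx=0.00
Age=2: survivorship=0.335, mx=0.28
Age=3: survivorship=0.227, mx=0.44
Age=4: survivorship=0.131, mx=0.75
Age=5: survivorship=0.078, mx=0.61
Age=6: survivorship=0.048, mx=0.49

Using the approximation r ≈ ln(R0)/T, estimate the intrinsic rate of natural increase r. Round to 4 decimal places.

-0.2921

R0 = Σ lx·mx = 0 + 0 + 0.0938 + 0.09988 + 0.09825 + 0.04758 + 0.02352 = 0.36303
Σ x·lx·mx = 1.25926; T = 1.25926/0.36303 = 3.46875…
r ≈ ln(R0)/T = ln(0.36303)/3.46875… = -0.292114… → -0.2921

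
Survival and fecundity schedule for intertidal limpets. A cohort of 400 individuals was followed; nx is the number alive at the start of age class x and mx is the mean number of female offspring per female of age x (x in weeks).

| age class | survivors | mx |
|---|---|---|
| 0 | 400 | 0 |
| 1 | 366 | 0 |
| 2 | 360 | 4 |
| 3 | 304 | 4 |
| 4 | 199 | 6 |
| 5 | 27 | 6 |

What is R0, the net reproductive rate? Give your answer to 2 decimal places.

10.03

lx = nx/n0 = nx/400: 1, 0.915, 0.9, 0.76, 0.4975, 0.0675
lx·mx by age: 0, 0, 3.6, 3.04, 2.985, 0.405
R0 = Σ lx·mx = 10.03 → 10.03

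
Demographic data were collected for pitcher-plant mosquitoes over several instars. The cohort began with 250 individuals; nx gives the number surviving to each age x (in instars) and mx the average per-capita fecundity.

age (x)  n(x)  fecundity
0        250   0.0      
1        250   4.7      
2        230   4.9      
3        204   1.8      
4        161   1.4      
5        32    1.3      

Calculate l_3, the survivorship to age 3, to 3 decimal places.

l_3 = n_3/n_0 = 204/250 = 0.816 → 0.816

0.816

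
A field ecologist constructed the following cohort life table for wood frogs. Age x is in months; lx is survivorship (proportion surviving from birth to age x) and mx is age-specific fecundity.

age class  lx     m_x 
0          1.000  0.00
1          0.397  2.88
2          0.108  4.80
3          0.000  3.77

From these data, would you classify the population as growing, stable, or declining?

R0 = Σ lx·mx = 0 + 1.14336 + 0.5184 + 0 = 1.66176
R0 > 1, so the population is growing.

growing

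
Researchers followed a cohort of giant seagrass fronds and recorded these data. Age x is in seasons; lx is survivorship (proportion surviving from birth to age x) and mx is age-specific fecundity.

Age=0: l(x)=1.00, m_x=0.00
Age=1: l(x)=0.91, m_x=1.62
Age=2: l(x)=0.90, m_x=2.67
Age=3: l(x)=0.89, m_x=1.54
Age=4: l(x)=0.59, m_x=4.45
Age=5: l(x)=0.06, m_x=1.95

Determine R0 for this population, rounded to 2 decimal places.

7.99

lx·mx by age: 0, 1.4742, 2.403, 1.3706, 2.6255, 0.117
R0 = Σ lx·mx = 7.9903 → 7.99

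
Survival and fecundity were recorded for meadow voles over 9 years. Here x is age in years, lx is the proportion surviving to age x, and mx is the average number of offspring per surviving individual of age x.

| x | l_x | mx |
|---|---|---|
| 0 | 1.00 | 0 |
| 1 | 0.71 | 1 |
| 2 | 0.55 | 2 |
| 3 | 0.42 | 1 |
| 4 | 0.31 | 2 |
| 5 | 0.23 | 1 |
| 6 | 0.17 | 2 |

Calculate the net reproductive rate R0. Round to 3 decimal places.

3.420

lx·mx by age: 0, 0.71, 1.1, 0.42, 0.62, 0.23, 0.34
R0 = Σ lx·mx = 3.42 → 3.420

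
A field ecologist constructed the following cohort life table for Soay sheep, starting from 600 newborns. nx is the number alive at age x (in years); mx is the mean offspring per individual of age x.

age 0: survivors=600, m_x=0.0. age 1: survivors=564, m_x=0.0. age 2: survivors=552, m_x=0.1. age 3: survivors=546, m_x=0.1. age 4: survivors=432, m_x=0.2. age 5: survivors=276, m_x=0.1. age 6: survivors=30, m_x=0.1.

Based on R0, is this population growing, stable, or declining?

lx = nx/n0 = nx/600: 1, 0.94, 0.92, 0.91, 0.72, 0.46, 0.05
R0 = Σ lx·mx = 0 + 0 + 0.092 + 0.091 + 0.144 + 0.046 + 0.005 = 0.378
R0 < 1, so the population is declining.

declining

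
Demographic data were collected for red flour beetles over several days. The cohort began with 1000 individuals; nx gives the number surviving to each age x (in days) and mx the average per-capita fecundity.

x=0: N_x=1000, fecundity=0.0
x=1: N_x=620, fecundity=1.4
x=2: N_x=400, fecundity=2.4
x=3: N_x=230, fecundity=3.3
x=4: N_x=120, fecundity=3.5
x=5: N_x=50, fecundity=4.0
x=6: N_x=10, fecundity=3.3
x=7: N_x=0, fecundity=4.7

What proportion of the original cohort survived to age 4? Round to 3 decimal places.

0.120

l_4 = n_4/n_0 = 120/1000 = 0.12 → 0.120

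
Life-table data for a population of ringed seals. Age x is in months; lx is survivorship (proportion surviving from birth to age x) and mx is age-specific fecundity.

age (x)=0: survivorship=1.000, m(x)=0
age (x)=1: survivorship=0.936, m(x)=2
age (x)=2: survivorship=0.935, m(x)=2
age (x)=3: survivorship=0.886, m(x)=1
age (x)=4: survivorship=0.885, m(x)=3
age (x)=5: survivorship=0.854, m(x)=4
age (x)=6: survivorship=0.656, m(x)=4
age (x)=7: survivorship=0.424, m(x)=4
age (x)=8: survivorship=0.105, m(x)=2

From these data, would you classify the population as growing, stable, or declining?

R0 = Σ lx·mx = 0 + 1.872 + 1.87 + 0.886 + 2.655 + 3.416 + 2.624 + 1.696 + 0.21 = 15.229
R0 > 1, so the population is growing.

growing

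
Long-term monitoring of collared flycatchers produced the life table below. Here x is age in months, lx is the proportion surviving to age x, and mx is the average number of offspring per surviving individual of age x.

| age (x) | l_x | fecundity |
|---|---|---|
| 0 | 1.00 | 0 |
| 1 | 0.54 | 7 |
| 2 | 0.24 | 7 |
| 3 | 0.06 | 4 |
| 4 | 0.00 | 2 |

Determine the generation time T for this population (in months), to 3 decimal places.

1.379

lx·mx: 0, 3.78, 1.68, 0.24, 0 → R0 = 5.7
x·lx·mx: 0, 3.78, 3.36, 0.72, 0 → Σ = 7.86
T = 7.86 / 5.7 = 1.378947… → 1.379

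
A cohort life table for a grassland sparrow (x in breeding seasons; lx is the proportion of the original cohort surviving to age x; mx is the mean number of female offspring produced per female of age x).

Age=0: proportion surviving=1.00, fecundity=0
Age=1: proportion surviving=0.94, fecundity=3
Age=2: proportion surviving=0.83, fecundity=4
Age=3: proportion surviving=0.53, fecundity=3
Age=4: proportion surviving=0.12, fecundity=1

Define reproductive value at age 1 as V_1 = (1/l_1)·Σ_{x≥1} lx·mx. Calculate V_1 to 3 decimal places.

lx·mx for x ≥ 1: 2.82, 3.32, 1.59, 0.12 → sum = 7.85
V_1 = 7.85 / l_1 = 7.85 / 0.94 = 8.351064… → 8.351

8.351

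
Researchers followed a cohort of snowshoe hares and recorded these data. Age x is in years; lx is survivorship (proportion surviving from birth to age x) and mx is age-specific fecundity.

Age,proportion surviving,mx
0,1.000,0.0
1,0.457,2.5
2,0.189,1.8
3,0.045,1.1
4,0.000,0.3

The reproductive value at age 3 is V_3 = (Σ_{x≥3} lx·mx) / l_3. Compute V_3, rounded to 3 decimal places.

1.100

lx·mx for x ≥ 3: 0.0495, 0 → sum = 0.0495
V_3 = 0.0495 / l_3 = 0.0495 / 0.045 = 1.1 → 1.100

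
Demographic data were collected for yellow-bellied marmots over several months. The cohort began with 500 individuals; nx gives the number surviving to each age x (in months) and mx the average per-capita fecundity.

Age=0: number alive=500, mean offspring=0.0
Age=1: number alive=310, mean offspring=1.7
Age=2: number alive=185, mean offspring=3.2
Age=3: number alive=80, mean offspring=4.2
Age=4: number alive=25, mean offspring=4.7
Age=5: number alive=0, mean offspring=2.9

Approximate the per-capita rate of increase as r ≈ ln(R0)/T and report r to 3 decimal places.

0.565

lx = nx/n0 = nx/500: 1, 0.62, 0.37, 0.16, 0.05, 0
R0 = Σ lx·mx = 0 + 1.054 + 1.184 + 0.672 + 0.235 + 0 = 3.145
Σ x·lx·mx = 6.378; T = 6.378/3.145 = 2.02798…
r ≈ ln(R0)/T = ln(3.145)/2.02798… = 0.565… → 0.565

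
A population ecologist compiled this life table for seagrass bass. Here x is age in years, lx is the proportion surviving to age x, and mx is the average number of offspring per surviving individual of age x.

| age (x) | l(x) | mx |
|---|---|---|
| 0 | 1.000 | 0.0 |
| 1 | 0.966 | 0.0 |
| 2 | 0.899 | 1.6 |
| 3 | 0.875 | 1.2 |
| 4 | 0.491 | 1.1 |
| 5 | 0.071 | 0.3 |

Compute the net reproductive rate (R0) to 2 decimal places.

lx·mx by age: 0, 0, 1.4384, 1.05, 0.5401, 0.0213
R0 = Σ lx·mx = 3.0498 → 3.05

3.05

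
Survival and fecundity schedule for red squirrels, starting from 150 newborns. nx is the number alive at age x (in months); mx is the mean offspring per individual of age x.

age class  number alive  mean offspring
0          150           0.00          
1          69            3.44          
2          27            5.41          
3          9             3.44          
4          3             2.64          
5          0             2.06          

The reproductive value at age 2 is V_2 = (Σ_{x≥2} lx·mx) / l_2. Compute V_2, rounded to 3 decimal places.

lx = nx/n0 = nx/150: 1, 0.46, 0.18, 0.06, 0.02, 0
lx·mx for x ≥ 2: 0.9738, 0.2064, 0.0528, 0 → sum = 1.233
V_2 = 1.233 / l_2 = 1.233 / 0.18 = 6.85 → 6.850

6.850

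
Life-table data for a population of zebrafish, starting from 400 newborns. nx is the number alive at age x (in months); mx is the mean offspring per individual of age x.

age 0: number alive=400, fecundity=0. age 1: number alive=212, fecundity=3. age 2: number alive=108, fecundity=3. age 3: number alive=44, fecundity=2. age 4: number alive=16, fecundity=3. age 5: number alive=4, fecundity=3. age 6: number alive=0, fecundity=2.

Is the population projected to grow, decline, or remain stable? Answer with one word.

lx = nx/n0 = nx/400: 1, 0.53, 0.27, 0.11, 0.04, 0.01, 0
R0 = Σ lx·mx = 0 + 1.59 + 0.81 + 0.22 + 0.12 + 0.03 + 0 = 2.77
R0 > 1, so the population is growing.

growing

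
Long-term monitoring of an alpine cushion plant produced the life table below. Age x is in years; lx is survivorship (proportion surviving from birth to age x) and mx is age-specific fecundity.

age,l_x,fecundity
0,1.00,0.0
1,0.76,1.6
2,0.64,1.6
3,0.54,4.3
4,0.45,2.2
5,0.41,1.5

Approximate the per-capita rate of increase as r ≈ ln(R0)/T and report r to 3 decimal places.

R0 = Σ lx·mx = 0 + 1.216 + 1.024 + 2.322 + 0.99 + 0.615 = 6.167
Σ x·lx·mx = 17.265; T = 17.265/6.167 = 2.79958…
r ≈ ln(R0)/T = ln(6.167)/2.79958… = 0.64982… → 0.650

0.650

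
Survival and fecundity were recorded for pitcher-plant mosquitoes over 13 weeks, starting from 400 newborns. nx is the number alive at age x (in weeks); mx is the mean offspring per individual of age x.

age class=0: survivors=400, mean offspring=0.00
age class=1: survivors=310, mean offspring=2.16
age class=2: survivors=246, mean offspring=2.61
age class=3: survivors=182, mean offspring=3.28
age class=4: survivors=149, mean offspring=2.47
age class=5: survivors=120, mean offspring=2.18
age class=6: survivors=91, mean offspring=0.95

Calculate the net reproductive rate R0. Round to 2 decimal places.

lx = nx/n0 = nx/400: 1, 0.775, 0.615, 0.455, 0.3725, 0.3, 0.2275
lx·mx by age: 0, 1.674, 1.60515, 1.4924, 0.920075, 0.654, 0.216125
R0 = Σ lx·mx = 6.56175 → 6.56

6.56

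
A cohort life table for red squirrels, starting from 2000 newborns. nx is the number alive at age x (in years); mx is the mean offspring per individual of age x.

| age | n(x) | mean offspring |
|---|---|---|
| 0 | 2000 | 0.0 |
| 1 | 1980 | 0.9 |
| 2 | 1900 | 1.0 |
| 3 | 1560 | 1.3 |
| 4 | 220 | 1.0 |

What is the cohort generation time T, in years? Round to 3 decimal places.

lx = nx/n0 = nx/2000: 1, 0.99, 0.95, 0.78, 0.11
lx·mx: 0, 0.891, 0.95, 1.014, 0.11 → R0 = 2.965
x·lx·mx: 0, 0.891, 1.9, 3.042, 0.44 → Σ = 6.273
T = 6.273 / 2.965 = 2.115683… → 2.116

2.116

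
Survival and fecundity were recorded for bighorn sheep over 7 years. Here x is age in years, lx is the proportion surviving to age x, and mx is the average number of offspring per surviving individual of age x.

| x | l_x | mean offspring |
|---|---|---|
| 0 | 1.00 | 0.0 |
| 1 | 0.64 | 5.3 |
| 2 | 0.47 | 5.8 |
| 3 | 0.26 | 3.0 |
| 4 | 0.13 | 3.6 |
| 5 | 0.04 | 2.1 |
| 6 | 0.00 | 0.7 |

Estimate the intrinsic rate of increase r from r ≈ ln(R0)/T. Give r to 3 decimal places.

R0 = Σ lx·mx = 0 + 3.392 + 2.726 + 0.78 + 0.468 + 0.084 + 0 = 7.45
Σ x·lx·mx = 13.476; T = 13.476/7.45 = 1.80886…
r ≈ ln(R0)/T = ln(7.45)/1.80886… = 1.11021… → 1.110

1.110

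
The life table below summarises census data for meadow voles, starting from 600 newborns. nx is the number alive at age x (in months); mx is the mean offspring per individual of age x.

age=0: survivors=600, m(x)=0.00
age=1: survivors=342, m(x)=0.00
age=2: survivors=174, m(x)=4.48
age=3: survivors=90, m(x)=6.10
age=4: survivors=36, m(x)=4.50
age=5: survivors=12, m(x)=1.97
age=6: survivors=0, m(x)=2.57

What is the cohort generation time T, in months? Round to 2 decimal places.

2.62

lx = nx/n0 = nx/600: 1, 0.57, 0.29, 0.15, 0.06, 0.02, 0
lx·mx: 0, 0, 1.2992, 0.915, 0.27, 0.0394, 0 → R0 = 2.5236
x·lx·mx: 0, 0, 2.5984, 2.745, 1.08, 0.197, 0 → Σ = 6.6204
T = 6.6204 / 2.5236 = 2.623395… → 2.62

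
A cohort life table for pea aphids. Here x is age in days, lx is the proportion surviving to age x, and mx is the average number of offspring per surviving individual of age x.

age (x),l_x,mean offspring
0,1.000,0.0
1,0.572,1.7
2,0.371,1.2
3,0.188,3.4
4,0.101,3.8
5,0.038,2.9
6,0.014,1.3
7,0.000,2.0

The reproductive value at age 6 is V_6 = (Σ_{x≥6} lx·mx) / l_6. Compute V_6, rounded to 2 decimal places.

lx·mx for x ≥ 6: 0.0182, 0 → sum = 0.0182
V_6 = 0.0182 / l_6 = 0.0182 / 0.014 = 1.3 → 1.30

1.30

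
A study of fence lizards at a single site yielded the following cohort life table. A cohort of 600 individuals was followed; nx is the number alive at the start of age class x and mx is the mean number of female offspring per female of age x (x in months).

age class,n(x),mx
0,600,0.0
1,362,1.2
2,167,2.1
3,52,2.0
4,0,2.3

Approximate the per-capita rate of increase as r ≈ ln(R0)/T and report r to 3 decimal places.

0.242

lx = nx/n0 = nx/600: 1, 0.60333…, 0.27833…, 0.08667…, 0
R0 = Σ lx·mx = 0 + 0.724… + 0.5845… + 0.17333… + 0 = 1.481833…
Σ x·lx·mx = 2.413…; T = 2.413…/1.481833… = 1.62839…
r ≈ ln(R0)/T = ln(1.481833…)/1.62839… = 0.24151… → 0.242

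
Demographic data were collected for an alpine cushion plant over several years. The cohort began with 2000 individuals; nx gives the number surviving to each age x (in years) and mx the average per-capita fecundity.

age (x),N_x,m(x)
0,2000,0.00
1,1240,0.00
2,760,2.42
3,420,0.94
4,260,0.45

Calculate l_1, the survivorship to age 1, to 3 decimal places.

0.620

l_1 = n_1/n_0 = 1240/2000 = 0.62 → 0.620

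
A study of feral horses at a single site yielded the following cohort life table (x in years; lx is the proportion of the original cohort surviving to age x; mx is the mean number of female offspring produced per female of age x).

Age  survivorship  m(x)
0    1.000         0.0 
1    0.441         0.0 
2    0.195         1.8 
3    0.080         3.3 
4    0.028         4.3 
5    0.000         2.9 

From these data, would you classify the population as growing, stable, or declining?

R0 = Σ lx·mx = 0 + 0 + 0.351 + 0.264 + 0.1204 + 0 = 0.7354
R0 < 1, so the population is declining.

declining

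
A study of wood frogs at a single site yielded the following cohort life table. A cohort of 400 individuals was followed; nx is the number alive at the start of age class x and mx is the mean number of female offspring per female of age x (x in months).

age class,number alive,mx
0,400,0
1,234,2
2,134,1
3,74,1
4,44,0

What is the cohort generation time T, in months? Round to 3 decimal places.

1.417

lx = nx/n0 = nx/400: 1, 0.585, 0.335, 0.185, 0.11
lx·mx: 0, 1.17, 0.335, 0.185, 0 → R0 = 1.69
x·lx·mx: 0, 1.17, 0.67, 0.555, 0 → Σ = 2.395
T = 2.395 / 1.69 = 1.41716… → 1.417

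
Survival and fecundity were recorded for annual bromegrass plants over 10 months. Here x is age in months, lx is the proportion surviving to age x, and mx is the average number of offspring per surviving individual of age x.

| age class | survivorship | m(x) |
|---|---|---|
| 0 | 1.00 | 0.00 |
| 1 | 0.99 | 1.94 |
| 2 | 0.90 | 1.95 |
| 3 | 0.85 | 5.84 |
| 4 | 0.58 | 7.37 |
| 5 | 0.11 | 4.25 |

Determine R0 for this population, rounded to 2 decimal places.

lx·mx by age: 0, 1.9206, 1.755, 4.964, 4.2746, 0.4675
R0 = Σ lx·mx = 13.3817 → 13.38

13.38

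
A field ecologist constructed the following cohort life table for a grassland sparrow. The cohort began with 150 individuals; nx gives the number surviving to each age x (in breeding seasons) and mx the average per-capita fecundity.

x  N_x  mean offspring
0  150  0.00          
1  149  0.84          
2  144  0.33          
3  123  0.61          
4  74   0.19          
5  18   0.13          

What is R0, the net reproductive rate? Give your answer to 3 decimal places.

1.761

lx = nx/n0 = nx/150: 1, 0.99333…, 0.96, 0.82, 0.49333…, 0.12
lx·mx by age: 0, 0.8344…, 0.3168, 0.5002, 0.093733…, 0.0156
R0 = Σ lx·mx = 1.760733… → 1.761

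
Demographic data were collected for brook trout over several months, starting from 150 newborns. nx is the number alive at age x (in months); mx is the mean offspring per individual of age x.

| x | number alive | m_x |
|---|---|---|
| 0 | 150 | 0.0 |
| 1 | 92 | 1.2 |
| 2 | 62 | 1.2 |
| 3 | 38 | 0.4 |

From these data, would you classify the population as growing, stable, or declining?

lx = nx/n0 = nx/150: 1, 0.61333…, 0.41333…, 0.25333…
R0 = Σ lx·mx = 0 + 0.736… + 0.496… + 0.101333… = 1.333333…
R0 > 1, so the population is growing.

growing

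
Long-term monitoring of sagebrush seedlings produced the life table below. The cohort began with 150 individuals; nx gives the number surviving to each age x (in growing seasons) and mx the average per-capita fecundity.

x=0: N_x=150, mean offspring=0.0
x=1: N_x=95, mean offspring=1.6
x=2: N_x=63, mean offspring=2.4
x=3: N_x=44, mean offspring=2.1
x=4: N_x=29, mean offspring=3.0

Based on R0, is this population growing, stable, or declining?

lx = nx/n0 = nx/150: 1, 0.63333…, 0.42, 0.29333…, 0.19333…
R0 = Σ lx·mx = 0 + 1.013333… + 1.008 + 0.616… + 0.58… = 3.217333…
R0 > 1, so the population is growing.

growing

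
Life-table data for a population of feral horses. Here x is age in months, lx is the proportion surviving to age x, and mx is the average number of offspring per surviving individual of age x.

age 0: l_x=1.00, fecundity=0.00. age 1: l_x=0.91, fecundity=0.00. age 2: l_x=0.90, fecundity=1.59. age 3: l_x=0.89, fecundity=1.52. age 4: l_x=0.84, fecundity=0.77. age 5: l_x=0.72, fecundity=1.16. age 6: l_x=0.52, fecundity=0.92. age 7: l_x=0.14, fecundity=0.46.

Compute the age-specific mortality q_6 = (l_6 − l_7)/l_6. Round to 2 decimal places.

0.73

q_6 = (l_6 − l_7) / l_6 = (0.52 − 0.14) / 0.52
     = 0.38 / 0.52 = 0.730769… → 0.73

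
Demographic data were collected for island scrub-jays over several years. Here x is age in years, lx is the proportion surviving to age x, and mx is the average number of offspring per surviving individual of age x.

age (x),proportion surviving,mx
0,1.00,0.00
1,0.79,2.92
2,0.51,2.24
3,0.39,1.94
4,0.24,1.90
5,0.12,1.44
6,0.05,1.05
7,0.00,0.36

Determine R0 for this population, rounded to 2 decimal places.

lx·mx by age: 0, 2.3068, 1.1424, 0.7566, 0.456, 0.1728, 0.0525, 0
R0 = Σ lx·mx = 4.8871 → 4.89

4.89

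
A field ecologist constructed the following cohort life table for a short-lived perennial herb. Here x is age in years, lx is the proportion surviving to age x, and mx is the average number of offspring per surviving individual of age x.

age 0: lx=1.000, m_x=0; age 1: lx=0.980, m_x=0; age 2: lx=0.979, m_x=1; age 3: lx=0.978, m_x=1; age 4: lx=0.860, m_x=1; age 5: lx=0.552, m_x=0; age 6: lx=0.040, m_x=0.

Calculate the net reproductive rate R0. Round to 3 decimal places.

lx·mx by age: 0, 0, 0.979, 0.978, 0.86, 0, 0
R0 = Σ lx·mx = 2.817 → 2.817

2.817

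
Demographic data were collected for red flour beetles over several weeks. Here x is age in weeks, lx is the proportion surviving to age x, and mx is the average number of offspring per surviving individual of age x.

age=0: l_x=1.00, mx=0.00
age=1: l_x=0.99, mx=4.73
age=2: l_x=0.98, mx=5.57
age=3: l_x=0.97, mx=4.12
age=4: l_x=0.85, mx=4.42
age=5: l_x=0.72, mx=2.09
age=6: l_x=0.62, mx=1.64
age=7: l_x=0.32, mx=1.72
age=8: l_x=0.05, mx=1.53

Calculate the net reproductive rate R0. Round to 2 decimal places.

21.04

lx·mx by age: 0, 4.6827, 5.4586, 3.9964, 3.757, 1.5048, 1.0168, 0.5504, 0.0765
R0 = Σ lx·mx = 21.0432 → 21.04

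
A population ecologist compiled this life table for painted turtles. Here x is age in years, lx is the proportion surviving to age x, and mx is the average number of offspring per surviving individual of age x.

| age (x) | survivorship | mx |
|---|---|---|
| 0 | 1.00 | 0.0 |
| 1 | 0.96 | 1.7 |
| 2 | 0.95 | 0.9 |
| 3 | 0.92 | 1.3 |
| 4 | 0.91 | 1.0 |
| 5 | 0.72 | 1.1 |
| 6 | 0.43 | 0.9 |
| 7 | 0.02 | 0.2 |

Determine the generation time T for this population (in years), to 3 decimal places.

lx·mx: 0, 1.632, 0.855, 1.196, 0.91, 0.792, 0.387, 0.004 → R0 = 5.776
x·lx·mx: 0, 1.632, 1.71, 3.588, 3.64, 3.96, 2.322, 0.028 → Σ = 16.88
T = 16.88 / 5.776 = 2.922438… → 2.922

2.922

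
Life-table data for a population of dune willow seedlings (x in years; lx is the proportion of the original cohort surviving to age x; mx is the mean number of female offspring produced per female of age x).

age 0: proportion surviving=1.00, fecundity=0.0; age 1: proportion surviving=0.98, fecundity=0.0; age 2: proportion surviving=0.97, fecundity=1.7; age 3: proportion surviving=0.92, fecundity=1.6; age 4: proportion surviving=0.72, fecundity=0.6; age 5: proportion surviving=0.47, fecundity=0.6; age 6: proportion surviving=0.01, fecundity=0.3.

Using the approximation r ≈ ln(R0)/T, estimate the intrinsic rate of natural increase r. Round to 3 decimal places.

R0 = Σ lx·mx = 0 + 0 + 1.649 + 1.472 + 0.432 + 0.282 + 0.003 = 3.838
Σ x·lx·mx = 10.87; T = 10.87/3.838 = 2.8322…
r ≈ ln(R0)/T = ln(3.838)/2.8322… = 0.47488… → 0.475

0.475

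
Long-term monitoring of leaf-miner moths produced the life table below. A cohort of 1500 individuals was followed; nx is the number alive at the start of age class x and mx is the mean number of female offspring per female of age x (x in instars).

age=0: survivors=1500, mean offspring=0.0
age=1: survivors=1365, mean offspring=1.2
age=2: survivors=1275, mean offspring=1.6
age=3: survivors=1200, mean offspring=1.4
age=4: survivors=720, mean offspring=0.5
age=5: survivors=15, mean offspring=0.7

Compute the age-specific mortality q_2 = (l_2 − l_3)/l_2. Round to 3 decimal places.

0.059

lx = nx/n0 = nx/1500: 1, 0.91, 0.85, 0.8, 0.48, 0.01
q_2 = (l_2 − l_3) / l_2 = (0.85 − 0.8) / 0.85
     = 0.05 / 0.85 = 0.058824… → 0.059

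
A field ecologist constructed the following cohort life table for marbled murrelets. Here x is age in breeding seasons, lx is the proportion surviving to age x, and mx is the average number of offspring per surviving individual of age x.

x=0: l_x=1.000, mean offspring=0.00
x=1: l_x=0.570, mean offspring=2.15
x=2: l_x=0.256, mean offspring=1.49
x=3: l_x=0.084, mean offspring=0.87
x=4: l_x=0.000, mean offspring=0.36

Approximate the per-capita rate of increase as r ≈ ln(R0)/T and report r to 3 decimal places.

R0 = Σ lx·mx = 0 + 1.2255 + 0.38144 + 0.07308 + 0 = 1.68002
Σ x·lx·mx = 2.20762; T = 2.20762/1.68002 = 1.31404…
r ≈ ln(R0)/T = ln(1.68002)/1.31404… = 0.39482… → 0.395

0.395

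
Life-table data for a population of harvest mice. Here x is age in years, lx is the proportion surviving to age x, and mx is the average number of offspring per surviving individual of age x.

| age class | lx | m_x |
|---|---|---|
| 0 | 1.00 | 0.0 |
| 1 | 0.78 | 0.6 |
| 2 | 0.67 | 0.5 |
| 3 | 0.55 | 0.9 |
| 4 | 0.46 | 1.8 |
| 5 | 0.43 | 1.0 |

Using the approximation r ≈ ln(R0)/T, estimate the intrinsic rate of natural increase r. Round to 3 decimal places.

R0 = Σ lx·mx = 0 + 0.468 + 0.335 + 0.495 + 0.828 + 0.43 = 2.556
Σ x·lx·mx = 8.085; T = 8.085/2.556 = 3.16315…
r ≈ ln(R0)/T = ln(2.556)/3.16315… = 0.29668… → 0.297

0.297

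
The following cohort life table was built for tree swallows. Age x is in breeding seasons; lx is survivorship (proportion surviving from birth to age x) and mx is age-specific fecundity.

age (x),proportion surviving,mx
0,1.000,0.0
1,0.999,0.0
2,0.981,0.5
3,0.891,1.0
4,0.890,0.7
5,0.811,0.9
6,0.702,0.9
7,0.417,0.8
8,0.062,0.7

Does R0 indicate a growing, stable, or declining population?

R0 = Σ lx·mx = 0 + 0 + 0.4905 + 0.891 + 0.623 + 0.7299 + 0.6318 + 0.3336 + 0.0434 = 3.7432
R0 > 1, so the population is growing.

growing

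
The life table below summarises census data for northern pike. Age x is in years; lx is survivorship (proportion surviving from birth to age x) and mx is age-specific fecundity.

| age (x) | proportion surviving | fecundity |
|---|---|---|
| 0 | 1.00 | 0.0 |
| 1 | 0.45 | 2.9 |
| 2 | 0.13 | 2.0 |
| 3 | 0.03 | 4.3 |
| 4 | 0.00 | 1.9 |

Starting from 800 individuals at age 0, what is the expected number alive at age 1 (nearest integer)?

360

Expected survivors = N0 · l_1 = 800 × 0.45 = 360 → 360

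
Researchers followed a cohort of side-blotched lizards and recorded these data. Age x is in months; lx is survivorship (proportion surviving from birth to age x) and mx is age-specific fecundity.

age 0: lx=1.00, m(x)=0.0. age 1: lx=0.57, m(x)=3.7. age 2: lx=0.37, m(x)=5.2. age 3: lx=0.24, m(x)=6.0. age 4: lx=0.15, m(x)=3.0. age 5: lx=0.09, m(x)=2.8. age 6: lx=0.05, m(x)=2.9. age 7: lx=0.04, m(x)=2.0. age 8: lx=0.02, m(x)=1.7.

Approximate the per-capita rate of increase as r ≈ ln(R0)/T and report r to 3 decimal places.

0.796

R0 = Σ lx·mx = 0 + 2.109 + 1.924 + 1.44 + 0.45 + 0.252 + 0.145 + 0.08 + 0.034 = 6.434
Σ x·lx·mx = 15.039; T = 15.039/6.434 = 2.33743…
r ≈ ln(R0)/T = ln(6.434)/2.33743… = 0.79643… → 0.796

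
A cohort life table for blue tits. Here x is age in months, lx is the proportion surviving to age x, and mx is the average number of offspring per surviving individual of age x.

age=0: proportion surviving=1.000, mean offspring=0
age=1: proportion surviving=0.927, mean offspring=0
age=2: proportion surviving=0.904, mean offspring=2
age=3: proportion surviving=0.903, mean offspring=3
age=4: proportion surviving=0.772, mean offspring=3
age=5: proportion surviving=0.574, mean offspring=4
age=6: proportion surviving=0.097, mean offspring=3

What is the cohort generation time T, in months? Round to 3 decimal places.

3.634

lx·mx: 0, 0, 1.808, 2.709, 2.316, 2.296, 0.291 → R0 = 9.42
x·lx·mx: 0, 0, 3.616, 8.127, 9.264, 11.48, 1.746 → Σ = 34.233
T = 34.233 / 9.42 = 3.634076… → 3.634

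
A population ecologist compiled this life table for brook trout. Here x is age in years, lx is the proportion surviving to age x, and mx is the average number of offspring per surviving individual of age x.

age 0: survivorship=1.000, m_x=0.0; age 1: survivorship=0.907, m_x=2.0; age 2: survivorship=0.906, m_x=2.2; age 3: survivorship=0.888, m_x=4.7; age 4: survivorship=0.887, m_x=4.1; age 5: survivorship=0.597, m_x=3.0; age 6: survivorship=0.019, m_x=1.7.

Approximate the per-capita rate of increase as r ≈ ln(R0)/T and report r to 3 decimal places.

0.831

R0 = Σ lx·mx = 0 + 1.814 + 1.9932 + 4.1736 + 3.6367 + 1.791 + 0.0323 = 13.4408
Σ x·lx·mx = 42.0168; T = 42.0168/13.4408 = 3.12606…
r ≈ ln(R0)/T = ln(13.4408)/3.12606… = 0.83117… → 0.831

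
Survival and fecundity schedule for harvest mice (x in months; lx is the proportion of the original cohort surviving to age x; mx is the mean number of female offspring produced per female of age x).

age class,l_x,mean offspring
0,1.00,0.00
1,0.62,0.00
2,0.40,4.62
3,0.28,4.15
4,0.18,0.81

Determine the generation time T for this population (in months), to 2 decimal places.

2.46

lx·mx: 0, 0, 1.848, 1.162, 0.1458 → R0 = 3.1558
x·lx·mx: 0, 0, 3.696, 3.486, 0.5832 → Σ = 7.7652
T = 7.7652 / 3.1558 = 2.460612… → 2.46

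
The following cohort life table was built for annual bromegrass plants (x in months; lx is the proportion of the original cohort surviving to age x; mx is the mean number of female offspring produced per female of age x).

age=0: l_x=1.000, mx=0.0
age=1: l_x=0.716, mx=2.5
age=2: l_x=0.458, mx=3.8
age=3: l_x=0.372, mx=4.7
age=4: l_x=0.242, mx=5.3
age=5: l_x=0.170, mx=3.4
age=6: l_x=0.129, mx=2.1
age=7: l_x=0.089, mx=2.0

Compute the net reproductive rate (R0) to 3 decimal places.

7.588

lx·mx by age: 0, 1.79, 1.7404, 1.7484, 1.2826, 0.578, 0.2709, 0.178
R0 = Σ lx·mx = 7.5883 → 7.588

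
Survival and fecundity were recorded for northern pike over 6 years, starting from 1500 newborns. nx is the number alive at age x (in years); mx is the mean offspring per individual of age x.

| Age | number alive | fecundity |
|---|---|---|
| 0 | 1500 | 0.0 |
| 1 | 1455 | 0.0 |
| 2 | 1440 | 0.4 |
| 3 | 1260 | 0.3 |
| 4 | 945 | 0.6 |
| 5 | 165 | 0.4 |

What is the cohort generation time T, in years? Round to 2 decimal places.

lx = nx/n0 = nx/1500: 1, 0.97, 0.96, 0.84, 0.63, 0.11
lx·mx: 0, 0, 0.384, 0.252, 0.378, 0.044 → R0 = 1.058
x·lx·mx: 0, 0, 0.768, 0.756, 1.512, 0.22 → Σ = 3.256
T = 3.256 / 1.058 = 3.077505… → 3.08

3.08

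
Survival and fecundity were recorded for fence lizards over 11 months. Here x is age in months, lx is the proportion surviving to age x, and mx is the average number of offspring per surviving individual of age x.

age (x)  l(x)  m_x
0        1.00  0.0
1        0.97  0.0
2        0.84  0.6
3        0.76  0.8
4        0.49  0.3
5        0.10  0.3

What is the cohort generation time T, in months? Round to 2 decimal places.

lx·mx: 0, 0, 0.504, 0.608, 0.147, 0.03 → R0 = 1.289
x·lx·mx: 0, 0, 1.008, 1.824, 0.588, 0.15 → Σ = 3.57
T = 3.57 / 1.289 = 2.769589… → 2.77

2.77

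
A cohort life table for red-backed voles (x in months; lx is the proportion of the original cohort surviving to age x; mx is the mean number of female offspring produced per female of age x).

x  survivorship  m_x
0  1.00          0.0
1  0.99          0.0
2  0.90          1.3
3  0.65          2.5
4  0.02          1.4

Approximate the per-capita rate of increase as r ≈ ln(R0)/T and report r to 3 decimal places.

0.400

R0 = Σ lx·mx = 0 + 0 + 1.17 + 1.625 + 0.028 = 2.823
Σ x·lx·mx = 7.327; T = 7.327/2.823 = 2.59547…
r ≈ ln(R0)/T = ln(2.823)/2.59547… = 0.39985… → 0.400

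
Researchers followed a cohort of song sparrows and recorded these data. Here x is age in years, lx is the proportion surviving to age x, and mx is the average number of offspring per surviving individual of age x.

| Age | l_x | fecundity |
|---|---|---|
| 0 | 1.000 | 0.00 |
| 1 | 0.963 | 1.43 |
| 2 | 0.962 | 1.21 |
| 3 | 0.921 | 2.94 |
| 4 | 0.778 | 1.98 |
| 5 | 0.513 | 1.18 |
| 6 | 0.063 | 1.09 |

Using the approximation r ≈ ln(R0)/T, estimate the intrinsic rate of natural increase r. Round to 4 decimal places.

0.7000

R0 = Σ lx·mx = 0 + 1.37709 + 1.16402 + 2.70774 + 1.54044 + 0.60534 + 0.06867 = 7.4633
Σ x·lx·mx = 21.42883; T = 21.42883/7.4633 = 2.87123…
r ≈ ln(R0)/T = ln(7.4633)/2.87123… = 0.700048… → 0.7000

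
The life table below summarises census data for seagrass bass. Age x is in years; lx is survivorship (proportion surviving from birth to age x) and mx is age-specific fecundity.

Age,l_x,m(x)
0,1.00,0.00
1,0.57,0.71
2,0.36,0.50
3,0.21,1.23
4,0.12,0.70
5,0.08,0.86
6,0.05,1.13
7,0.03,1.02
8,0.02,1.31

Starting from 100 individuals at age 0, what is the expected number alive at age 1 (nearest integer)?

57

Expected survivors = N0 · l_1 = 100 × 0.57 = 57 → 57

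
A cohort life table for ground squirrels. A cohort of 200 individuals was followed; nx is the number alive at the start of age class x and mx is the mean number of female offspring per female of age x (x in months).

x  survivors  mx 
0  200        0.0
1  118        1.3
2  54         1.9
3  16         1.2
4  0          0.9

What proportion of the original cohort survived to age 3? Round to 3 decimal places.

l_3 = n_3/n_0 = 16/200 = 0.08 → 0.080

0.080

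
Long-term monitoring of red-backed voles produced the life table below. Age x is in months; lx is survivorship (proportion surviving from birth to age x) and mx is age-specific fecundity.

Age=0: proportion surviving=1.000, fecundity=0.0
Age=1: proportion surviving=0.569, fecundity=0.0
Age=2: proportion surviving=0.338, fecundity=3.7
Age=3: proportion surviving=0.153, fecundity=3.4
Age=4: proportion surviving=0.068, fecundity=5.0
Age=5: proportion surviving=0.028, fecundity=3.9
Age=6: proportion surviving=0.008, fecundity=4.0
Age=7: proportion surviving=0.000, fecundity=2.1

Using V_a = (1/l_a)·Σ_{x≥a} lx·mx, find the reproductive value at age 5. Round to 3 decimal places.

lx·mx for x ≥ 5: 0.1092, 0.032, 0 → sum = 0.1412
V_5 = 0.1412 / l_5 = 0.1412 / 0.028 = 5.042857… → 5.043

5.043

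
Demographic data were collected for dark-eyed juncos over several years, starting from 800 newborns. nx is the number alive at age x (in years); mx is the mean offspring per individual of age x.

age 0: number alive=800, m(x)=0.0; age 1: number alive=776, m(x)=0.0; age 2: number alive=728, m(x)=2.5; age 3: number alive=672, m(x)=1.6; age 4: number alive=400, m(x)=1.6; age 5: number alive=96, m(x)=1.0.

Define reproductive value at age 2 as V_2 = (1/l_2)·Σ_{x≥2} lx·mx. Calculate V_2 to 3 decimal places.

lx = nx/n0 = nx/800: 1, 0.97, 0.91, 0.84, 0.5, 0.12
lx·mx for x ≥ 2: 2.275, 1.344, 0.8, 0.12 → sum = 4.539
V_2 = 4.539 / l_2 = 4.539 / 0.91 = 4.987912… → 4.988

4.988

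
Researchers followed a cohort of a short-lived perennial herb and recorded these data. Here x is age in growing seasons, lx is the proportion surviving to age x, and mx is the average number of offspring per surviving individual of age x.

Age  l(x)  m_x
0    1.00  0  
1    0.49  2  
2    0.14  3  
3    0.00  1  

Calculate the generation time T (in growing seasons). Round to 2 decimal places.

lx·mx: 0, 0.98, 0.42, 0 → R0 = 1.4
x·lx·mx: 0, 0.98, 0.84, 0 → Σ = 1.82
T = 1.82 / 1.4 = 1.3 → 1.30

1.30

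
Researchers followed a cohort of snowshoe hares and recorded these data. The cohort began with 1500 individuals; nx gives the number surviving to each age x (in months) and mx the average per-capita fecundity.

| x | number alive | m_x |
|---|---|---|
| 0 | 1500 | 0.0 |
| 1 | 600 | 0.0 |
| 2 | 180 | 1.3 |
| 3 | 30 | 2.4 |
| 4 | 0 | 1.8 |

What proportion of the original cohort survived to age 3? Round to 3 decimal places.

0.020

l_3 = n_3/n_0 = 30/1500 = 0.02 → 0.020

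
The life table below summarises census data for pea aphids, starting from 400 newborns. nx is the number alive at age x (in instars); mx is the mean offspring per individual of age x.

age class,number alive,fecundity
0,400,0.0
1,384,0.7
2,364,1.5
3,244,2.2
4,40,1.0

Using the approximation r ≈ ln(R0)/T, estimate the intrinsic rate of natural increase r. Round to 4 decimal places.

lx = nx/n0 = nx/400: 1, 0.96, 0.91, 0.61, 0.1
R0 = Σ lx·mx = 0 + 0.672 + 1.365 + 1.342 + 0.1 = 3.479
Σ x·lx·mx = 7.828; T = 7.828/3.479 = 2.25007…
r ≈ ln(R0)/T = ln(3.479)/2.25007… = 0.554091… → 0.5541

0.5541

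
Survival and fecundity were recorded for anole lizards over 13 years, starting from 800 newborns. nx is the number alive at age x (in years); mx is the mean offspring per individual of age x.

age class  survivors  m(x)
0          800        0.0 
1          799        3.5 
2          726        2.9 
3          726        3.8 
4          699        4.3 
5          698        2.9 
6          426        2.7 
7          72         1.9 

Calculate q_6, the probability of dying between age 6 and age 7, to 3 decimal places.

0.831

lx = nx/n0 = nx/800: 1, 0.99875, 0.9075, 0.9075, 0.87375, 0.8725, 0.5325, 0.09
q_6 = (l_6 − l_7) / l_6 = (0.5325 − 0.09) / 0.5325
     = 0.4425 / 0.5325 = 0.830986… → 0.831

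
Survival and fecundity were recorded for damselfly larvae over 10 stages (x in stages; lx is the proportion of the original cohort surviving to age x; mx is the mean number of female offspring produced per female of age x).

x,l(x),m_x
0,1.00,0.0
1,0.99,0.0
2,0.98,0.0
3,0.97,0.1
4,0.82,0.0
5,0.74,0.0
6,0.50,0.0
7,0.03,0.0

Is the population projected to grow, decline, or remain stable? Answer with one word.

declining

R0 = Σ lx·mx = 0 + 0 + 0 + 0.097 + 0 + 0 + 0 + 0 = 0.097
R0 < 1, so the population is declining.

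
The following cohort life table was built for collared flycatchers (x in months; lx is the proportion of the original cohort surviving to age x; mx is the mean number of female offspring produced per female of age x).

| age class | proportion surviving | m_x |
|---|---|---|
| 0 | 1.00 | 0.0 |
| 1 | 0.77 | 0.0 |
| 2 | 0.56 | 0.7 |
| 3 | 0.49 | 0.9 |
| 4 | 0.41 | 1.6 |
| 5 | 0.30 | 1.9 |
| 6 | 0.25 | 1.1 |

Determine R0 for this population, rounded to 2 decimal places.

2.33

lx·mx by age: 0, 0, 0.392, 0.441, 0.656, 0.57, 0.275
R0 = Σ lx·mx = 2.334 → 2.33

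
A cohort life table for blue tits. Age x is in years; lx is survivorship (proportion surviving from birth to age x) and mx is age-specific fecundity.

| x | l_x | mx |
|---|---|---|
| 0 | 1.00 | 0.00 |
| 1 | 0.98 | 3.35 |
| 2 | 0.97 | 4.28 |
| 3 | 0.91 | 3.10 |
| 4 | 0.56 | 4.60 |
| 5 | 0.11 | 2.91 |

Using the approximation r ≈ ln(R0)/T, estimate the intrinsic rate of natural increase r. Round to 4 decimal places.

R0 = Σ lx·mx = 0 + 3.283 + 4.1516 + 2.821 + 2.576 + 0.3201 = 13.1517
Σ x·lx·mx = 31.9537; T = 31.9537/13.1517 = 2.42963…
r ≈ ln(R0)/T = ln(13.1517)/2.42963… = 1.060473… → 1.0605

1.0605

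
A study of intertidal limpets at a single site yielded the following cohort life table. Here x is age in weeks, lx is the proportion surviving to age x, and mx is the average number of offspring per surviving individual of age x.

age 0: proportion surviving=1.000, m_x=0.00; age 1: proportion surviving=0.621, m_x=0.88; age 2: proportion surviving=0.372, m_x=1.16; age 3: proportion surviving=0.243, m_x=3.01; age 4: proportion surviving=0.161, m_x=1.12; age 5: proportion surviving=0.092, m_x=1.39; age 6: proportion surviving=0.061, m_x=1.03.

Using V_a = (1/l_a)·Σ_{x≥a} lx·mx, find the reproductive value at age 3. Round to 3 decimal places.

lx·mx for x ≥ 3: 0.73143, 0.18032, 0.12788, 0.06283 → sum = 1.10246
V_3 = 1.10246 / l_3 = 1.10246 / 0.243 = 4.536872… → 4.537

4.537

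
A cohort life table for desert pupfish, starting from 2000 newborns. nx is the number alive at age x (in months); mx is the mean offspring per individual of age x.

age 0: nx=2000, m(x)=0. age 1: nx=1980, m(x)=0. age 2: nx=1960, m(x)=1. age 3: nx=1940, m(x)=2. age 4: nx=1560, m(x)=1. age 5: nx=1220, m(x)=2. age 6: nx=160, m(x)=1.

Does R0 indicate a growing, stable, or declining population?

growing

lx = nx/n0 = nx/2000: 1, 0.99, 0.98, 0.97, 0.78, 0.61, 0.08
R0 = Σ lx·mx = 0 + 0 + 0.98 + 1.94 + 0.78 + 1.22 + 0.08 = 5
R0 > 1, so the population is growing.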